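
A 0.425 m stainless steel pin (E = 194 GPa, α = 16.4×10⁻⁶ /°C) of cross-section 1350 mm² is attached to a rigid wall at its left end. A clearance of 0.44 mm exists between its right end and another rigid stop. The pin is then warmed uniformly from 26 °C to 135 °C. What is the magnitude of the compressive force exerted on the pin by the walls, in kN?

P ≈ 197 kN

Unrestrained expansion: δ_free = αΔT L = 16.4×10⁻⁶ × 109 × 425 = 0.7597 mm.
After closing the 0.44 mm clearance, 0.7597 − 0.44 = 0.3197 mm of expansion remains to be suppressed by the wall.
Compatibility: PL/(AE) = 0.3197 mm, so σ = P/A = E × (0.3197/425) = 145.9 MPa.
Force on the wall = σA = 145.9 × 1350 mm² = 197 kN.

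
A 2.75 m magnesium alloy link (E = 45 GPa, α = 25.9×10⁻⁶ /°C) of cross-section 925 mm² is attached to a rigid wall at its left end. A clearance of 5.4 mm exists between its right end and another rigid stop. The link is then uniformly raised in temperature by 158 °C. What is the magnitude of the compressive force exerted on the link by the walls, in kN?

P ≈ 88.6 kN

Unrestrained expansion: δ_free = αΔT L = 25.9×10⁻⁶ × 158 × 2750 = 11.25 mm.
This exceeds the 5.4 mm gap, so the wall pushes back. The portion of expansion that must be recovered elastically is δ_free − gap = 11.25 − 5.4 = 5.854 mm.
Compatibility: PL/(AE) = 5.854 mm, so σ = P/A = E × (5.854/2750) = 95.79 MPa.
P = σA = 95.79 × 925 = 88.6 kN.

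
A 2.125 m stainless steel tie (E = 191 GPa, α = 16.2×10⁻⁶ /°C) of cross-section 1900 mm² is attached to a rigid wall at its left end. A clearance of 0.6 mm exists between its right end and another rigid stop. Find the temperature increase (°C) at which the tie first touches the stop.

ΔT ≈ 17.4 °C

The gap closes when αΔT L = 0.6 mm, since the tie is still unstressed at that instant.
So ΔT = g/(αL) = 0.6/(16.2×10⁻⁶ × 2125) = 17.43 °C.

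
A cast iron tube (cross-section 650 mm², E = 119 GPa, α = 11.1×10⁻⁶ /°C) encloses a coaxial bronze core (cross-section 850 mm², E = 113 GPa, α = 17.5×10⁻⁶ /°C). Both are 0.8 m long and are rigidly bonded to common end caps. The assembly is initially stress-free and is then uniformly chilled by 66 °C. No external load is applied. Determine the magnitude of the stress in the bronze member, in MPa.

Equilibrium of a rigid end plate with no external load gives equal and opposite internal forces ±P in the two members. Since α_{bronze} > α_{cast iron}, cooling drives the bronze into tension and the cast iron into compression.
Compatibility of the two members (thermal + elastic change equal): (α₁ − α₂)ΔT = P·[1/(A₁E₁) + 1/(A₂E₂)].
|α₁ − α₂|·ΔT = 6.4×10⁻⁶ × 66 = 0.0004224.
1/(A₁E₁) + 1/(A₂E₂) = 1/(650×119×10³) + 1/(850×113×10³) = 2.334×10⁻⁸ N⁻¹.
So P = 0.0004224 / 2.334×10⁻⁸ = 18.1 kN.
σ_{bronze} = P/A₂ = 18100/850 = 21.29 MPa, tensile.

σ ≈ 21.3 MPa (tensile)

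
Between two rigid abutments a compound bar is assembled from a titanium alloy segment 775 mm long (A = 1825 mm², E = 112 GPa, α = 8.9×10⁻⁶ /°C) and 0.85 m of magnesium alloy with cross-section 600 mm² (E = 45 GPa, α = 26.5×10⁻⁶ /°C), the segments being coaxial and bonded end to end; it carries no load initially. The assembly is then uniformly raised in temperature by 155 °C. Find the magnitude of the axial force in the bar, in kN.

P ≈ 129 kN (compressive)

If the supports were absent, the total length change would be Σ αᵢΔT Lᵢ = 8.9×10⁻⁶×155×775 + 26.5×10⁻⁶×155×850 = 4.56 mm.
Since the ends are fixed, an axial force P builds up, equal in every segment, with P · Σ Lᵢ/(AᵢEᵢ) = δ_free.
Σ Lᵢ/(AᵢEᵢ) = 775/(1825×112×10³) + 850/(600×45×10³) = 3.527×10⁻⁵ mm/N.
So P = 4.56 / 3.527×10⁻⁵ = 129.3 kN, compressive.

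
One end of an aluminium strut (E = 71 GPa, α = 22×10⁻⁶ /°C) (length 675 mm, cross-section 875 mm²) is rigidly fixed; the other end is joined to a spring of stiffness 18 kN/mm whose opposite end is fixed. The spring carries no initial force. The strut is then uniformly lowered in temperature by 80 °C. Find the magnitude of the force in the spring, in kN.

The unrestrained thermal change is αΔT L = 22×10⁻⁶ × 80 × 675 = 1.188 mm.
Let P be the tensile force in the spring. The strut extends elastically by PL/(AE) and the spring stretches by P/k; together these equal δ_free.
So P = δ_free / [L/(AE) + 1/k] = 1.188 / [ 675/(875×71×10³) + 1/(18×10³) ].
P = 1.188 / 6.642×10⁻⁵ = 17890 N.

P ≈ 17.9 kN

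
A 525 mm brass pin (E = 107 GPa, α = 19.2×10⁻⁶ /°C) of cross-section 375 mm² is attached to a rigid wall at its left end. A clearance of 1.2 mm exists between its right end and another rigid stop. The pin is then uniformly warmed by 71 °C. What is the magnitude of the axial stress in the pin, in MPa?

σ ≈ 0 MPa

Free thermal elongation = αΔT L = 19.2×10⁻⁶ × 71 × 525 = 0.7157 mm.
This is smaller than the 1.2 mm clearance, so the pin expands freely without reaching the stop — the stress is zero.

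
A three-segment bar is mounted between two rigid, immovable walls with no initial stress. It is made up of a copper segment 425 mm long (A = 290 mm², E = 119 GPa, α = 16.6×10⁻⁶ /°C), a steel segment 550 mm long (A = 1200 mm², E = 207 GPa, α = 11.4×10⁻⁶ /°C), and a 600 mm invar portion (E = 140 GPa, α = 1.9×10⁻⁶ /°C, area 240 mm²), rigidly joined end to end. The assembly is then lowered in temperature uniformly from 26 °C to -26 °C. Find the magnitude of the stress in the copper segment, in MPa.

If the supports were absent, the total length change would be Σ αᵢΔT Lᵢ = 16.6×10⁻⁶×52×425 + 11.4×10⁻⁶×52×550 + 1.9×10⁻⁶×52×600 = 0.7522 mm.
The rigid supports impose zero overall length change; the single axial force P common to all segments must satisfy P Σ Lᵢ/(AᵢEᵢ) = δ_free.
Σ Lᵢ/(AᵢEᵢ) = 425/(290×119×10³) + 550/(1200×207×10³) + 600/(240×140×10³) = 3.239×10⁻⁵ mm/N.
P = 0.7522 / 3.239×10⁻⁵ = 23230 N = 23.23 kN, tensile.
σ_{copper} = P / A = 23230 / 290 = 80.09 MPa.

σ ≈ 80.1 MPa (tensile)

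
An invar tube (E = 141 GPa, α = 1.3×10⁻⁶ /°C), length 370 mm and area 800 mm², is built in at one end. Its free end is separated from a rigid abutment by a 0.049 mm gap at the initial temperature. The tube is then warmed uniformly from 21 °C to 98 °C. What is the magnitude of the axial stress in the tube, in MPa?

If the wall were absent the tube would grow by αΔT L = 1.3×10⁻⁶ × 77 × 370 = 0.03704 mm.
This is smaller than the 0.049 mm clearance, so the tube expands freely without reaching the stop — the stress is zero.

σ ≈ 0 MPa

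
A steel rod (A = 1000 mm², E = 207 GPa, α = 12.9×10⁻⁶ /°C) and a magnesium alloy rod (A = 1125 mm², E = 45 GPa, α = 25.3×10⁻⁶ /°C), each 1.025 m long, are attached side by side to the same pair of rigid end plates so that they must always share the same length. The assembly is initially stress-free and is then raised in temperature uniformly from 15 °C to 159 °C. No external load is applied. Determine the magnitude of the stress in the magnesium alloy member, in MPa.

The magnesium alloy has the larger α, so on heating it would change length more than the steel if both were free. The rigid plates force a common final length, so the magnesium alloy is put into compression and the steel into tension, with equal and opposite forces P (no external load).
Compatibility of the two members (thermal + elastic change equal): (α₁ − α₂)ΔT = P·[1/(A₁E₁) + 1/(A₂E₂)].
|α₁ − α₂|·ΔT = 12.4×10⁻⁶ × 144 = 0.001786.
1/(A₁E₁) + 1/(A₂E₂) = 1/(1000×207×10³) + 1/(1125×45×10³) = 2.458×10⁻⁸ N⁻¹.
P = 0.001786 / 2.458×10⁻⁸ = 72630 N = 72.63 kN.
σ_{magnesium alloy} = P/A₂ = 72630/1125 = 64.56 MPa, compressive.

σ ≈ 64.6 MPa (compressive)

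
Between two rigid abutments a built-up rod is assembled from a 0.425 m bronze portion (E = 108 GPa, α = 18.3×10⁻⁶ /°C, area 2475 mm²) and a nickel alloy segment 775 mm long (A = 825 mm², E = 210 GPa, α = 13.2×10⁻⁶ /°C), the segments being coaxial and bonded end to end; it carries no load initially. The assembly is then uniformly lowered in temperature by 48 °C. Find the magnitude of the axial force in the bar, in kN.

P ≈ 143 kN (tensile)

With the walls removed the bar would change length by δ_free = Σ αᵢΔT Lᵢ = 18.3×10⁻⁶×48×425 + 13.2×10⁻⁶×48×775 = 0.8644 mm.
The walls prevent any net length change, so an axial force P (same in every segment) develops. Compatibility: P · Σ Lᵢ/(AᵢEᵢ) = δ_free.
Σ Lᵢ/(AᵢEᵢ) = 425/(2475×108×10³) + 775/(825×210×10³) = 6.063×10⁻⁶ mm/N.
So P = 0.8644 / 6.063×10⁻⁶ = 142.6 kN, tensile.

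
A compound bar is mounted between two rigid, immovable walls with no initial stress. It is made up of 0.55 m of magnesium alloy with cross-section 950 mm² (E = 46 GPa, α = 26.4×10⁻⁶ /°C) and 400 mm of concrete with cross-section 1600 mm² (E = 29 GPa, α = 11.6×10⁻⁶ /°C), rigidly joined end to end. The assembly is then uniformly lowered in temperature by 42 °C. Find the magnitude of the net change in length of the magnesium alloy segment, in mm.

With the walls removed the bar would change length by δ_free = Σ αᵢΔT Lᵢ = 26.4×10⁻⁶×42×550 + 11.6×10⁻⁶×42×400 = 0.8047 mm.
The rigid supports impose zero overall length change; the single axial force P common to all segments must satisfy P Σ Lᵢ/(AᵢEᵢ) = δ_free.
The series flexibility is Σ Lᵢ/(AᵢEᵢ) = 550/(950×46×10³) + 400/(1600×29×10³) = 2.121×10⁻⁵ mm/N.
So P = 0.8047 / 2.121×10⁻⁵ = 37.95 kN, tensile.
For the magnesium alloy segment, free thermal change = 26.4×10⁻⁶×42×550 = 0.6098 mm and elastic change from P = 37950×550/(950×46×10³) = 0.4776 mm; these oppose, so the net change is 0.132 mm (segment shortens).

|ΔL| ≈ 0.132 mm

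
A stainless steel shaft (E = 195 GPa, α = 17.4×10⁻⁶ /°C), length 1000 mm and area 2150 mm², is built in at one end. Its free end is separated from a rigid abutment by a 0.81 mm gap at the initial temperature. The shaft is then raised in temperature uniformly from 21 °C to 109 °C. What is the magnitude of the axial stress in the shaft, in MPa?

σ ≈ 141 MPa (compressive)

Unrestrained expansion: δ_free = αΔT L = 17.4×10⁻⁶ × 88 × 1000 = 1.531 mm.
After closing the 0.81 mm clearance, 1.531 − 0.81 = 0.7212 mm of expansion remains to be suppressed by the wall.
That suppressed elongation corresponds to σ = E·Δ/L = 195×10³ × 0.7212/1000 = 140.6 MPa.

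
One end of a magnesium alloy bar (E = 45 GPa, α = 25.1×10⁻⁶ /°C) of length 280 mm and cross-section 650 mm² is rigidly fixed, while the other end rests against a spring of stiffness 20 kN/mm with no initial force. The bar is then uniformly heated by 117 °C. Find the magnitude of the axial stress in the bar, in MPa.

The unrestrained thermal change is αΔT L = 25.1×10⁻⁶ × 117 × 280 = 0.8223 mm.
Let P be the compressive force at the spring. The bar shortens elastically by PL/(AE) and the spring compresses by P/k; together these equal δ_free.
P [ L/(AE) + 1/k ] = δ_free → P [ 280/(650×45×10³) + 1/(20×10³) ] = 0.8223.
P = 0.8223 / 5.957×10⁻⁵ = 13800 N.
σ = P/A = 13800/650 = 21.24 MPa.

σ ≈ 21.2 MPa (compressive)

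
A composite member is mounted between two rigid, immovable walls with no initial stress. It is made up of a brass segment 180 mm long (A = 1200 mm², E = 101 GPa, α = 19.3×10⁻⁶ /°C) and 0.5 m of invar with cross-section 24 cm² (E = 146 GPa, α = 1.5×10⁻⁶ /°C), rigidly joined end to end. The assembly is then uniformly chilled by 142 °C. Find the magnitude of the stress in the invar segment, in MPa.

With the walls removed the bar would change length by δ_free = Σ αᵢΔT Lᵢ = 19.3×10⁻⁶×142×180 + 1.5×10⁻⁶×142×500 = 0.5998 mm.
The rigid supports impose zero overall length change; the single axial force P common to all segments must satisfy P Σ Lᵢ/(AᵢEᵢ) = δ_free.
The series flexibility is Σ Lᵢ/(AᵢEᵢ) = 180/(1200×101×10³) + 500/(2400×146×10³) = 2.912×10⁻⁶ mm/N.
Hence P = δ_free / Σ(L/AE) = 0.5998/2.912×10⁻⁶ = 206 kN (tensile).
σ_{invar} = P / A = 206000 / 2400 = 85.82 MPa.

σ ≈ 85.8 MPa (tensile)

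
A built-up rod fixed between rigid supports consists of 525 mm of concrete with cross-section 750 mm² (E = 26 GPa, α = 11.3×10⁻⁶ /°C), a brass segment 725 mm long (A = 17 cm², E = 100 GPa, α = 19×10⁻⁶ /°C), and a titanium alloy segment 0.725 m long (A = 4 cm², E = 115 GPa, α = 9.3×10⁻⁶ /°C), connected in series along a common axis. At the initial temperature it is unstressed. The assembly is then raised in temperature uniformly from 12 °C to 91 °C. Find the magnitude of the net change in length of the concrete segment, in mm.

|ΔL| ≈ 0.73 mm

Free thermal expansion of the whole bar: Σ αᵢΔT Lᵢ = 11.3×10⁻⁶×79×525 + 19×10⁻⁶×79×725 + 9.3×10⁻⁶×79×725 = 2.09 mm.
The rigid supports impose zero overall length change; the single axial force P common to all segments must satisfy P Σ Lᵢ/(AᵢEᵢ) = δ_free.
The series flexibility is Σ Lᵢ/(AᵢEᵢ) = 525/(750×26×10³) + 725/(1700×100×10³) + 725/(400×115×10³) = 4.695×10⁻⁵ mm/N.
So P = 2.09 / 4.695×10⁻⁵ = 44.51 kN, compressive.
For the concrete segment, free thermal change = 11.3×10⁻⁶×79×525 = 0.4687 mm and elastic change from P = 44510×525/(750×26×10³) = 1.198 mm; these oppose, so the net change is 0.73 mm (segment shortens).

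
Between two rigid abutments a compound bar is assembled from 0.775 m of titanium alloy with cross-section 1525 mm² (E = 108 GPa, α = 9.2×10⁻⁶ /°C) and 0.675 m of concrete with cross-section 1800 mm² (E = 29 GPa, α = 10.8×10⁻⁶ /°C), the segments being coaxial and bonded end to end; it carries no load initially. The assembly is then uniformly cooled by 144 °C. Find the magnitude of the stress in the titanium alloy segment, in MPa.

If the supports were absent, the total length change would be Σ αᵢΔT Lᵢ = 9.2×10⁻⁶×144×775 + 10.8×10⁻⁶×144×675 = 2.076 mm.
The walls prevent any net length change, so an axial force P (same in every segment) develops. Compatibility: P · Σ Lᵢ/(AᵢEᵢ) = δ_free.
The series flexibility is Σ Lᵢ/(AᵢEᵢ) = 775/(1525×108×10³) + 675/(1800×29×10³) = 1.764×10⁻⁵ mm/N.
Hence P = δ_free / Σ(L/AE) = 2.076/1.764×10⁻⁵ = 117.7 kN (tensile).
σ_{titanium alloy} = P / A = 117700 / 1525 = 77.2 MPa.

σ ≈ 77.2 MPa (tensile)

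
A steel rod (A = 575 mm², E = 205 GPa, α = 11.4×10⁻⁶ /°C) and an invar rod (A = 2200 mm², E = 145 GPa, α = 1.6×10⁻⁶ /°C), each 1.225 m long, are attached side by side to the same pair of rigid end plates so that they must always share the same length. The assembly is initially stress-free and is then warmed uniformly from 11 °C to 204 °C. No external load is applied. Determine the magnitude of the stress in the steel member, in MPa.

Both members must finish at the same length. With the larger α, the steel tends to over-expand; the plates restrain it, putting the steel in compression and the invar in tension. With no external load the two internal forces are equal and opposite, magnitude P.
Equating the net (thermal + elastic) strains gives |α₁ − α₂|·ΔT = P·[1/(A₁E₁) + 1/(A₂E₂)].
|α₁ − α₂|·ΔT = 9.8×10⁻⁶ × 193 = 0.001891.
1/(A₁E₁) + 1/(A₂E₂) = 1/(575×205×10³) + 1/(2200×145×10³) = 1.162×10⁻⁸ N⁻¹.
So P = 0.001891 / 1.162×10⁻⁸ = 162.8 kN.
σ_{steel} = P/A₁ = 162800/575 = 283.1 MPa, compressive.

σ ≈ 283 MPa (compressive)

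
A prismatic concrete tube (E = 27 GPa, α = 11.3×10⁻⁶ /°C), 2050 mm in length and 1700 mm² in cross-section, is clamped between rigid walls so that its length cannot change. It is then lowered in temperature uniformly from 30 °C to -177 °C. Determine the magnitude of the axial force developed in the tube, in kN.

Full restraint means ε = 0, so the stress is σ = EαΔT = 27×10³ × 11.3×10⁻⁶ × 207 = 63.16 MPa.
Then P = σA = 63.16 × 1700 mm² = 107.4 kN, tensile.

P ≈ 107 kN (tensile)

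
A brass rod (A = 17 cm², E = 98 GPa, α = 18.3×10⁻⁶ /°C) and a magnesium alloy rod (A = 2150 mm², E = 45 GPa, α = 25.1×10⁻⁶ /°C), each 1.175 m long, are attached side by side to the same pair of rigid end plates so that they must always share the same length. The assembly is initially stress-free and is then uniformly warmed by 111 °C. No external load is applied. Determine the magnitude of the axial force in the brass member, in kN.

P ≈ 46.2 kN (tensile in the brass)

Both members must finish at the same length. With the larger α, the magnesium alloy tends to over-expand; the plates restrain it, putting the magnesium alloy in compression and the brass in tension. With no external load the two internal forces are equal and opposite, magnitude P.
Equating the net (thermal + elastic) strains gives |α₁ − α₂|·ΔT = P·[1/(A₁E₁) + 1/(A₂E₂)].
|α₁ − α₂|·ΔT = 6.8×10⁻⁶ × 111 = 0.0007548.
1/(A₁E₁) + 1/(A₂E₂) = 1/(1700×98×10³) + 1/(2150×45×10³) = 1.634×10⁻⁸ N⁻¹.
P = 0.0007548 / 1.634×10⁻⁸ = 46200 N = 46.2 kN.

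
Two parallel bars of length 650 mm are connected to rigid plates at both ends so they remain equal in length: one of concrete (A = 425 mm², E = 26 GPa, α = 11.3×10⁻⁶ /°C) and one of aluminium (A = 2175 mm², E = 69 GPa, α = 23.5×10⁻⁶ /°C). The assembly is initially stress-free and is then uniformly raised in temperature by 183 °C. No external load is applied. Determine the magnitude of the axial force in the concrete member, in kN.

P ≈ 23 kN (tensile in the concrete)

Equilibrium of a rigid end plate with no external load gives equal and opposite internal forces ±P in the two members. Since α_{aluminium} > α_{concrete}, heating drives the aluminium into compression and the concrete into tension.
Equating the net (thermal + elastic) strains gives |α₁ − α₂|·ΔT = P·[1/(A₁E₁) + 1/(A₂E₂)].
|α₁ − α₂|·ΔT = 12.2×10⁻⁶ × 183 = 0.002233.
1/(A₁E₁) + 1/(A₂E₂) = 1/(425×26×10³) + 1/(2175×69×10³) = 9.716×10⁻⁸ N⁻¹.
P = 0.002233 / 9.716×10⁻⁸ = 22980 N = 22.98 kN.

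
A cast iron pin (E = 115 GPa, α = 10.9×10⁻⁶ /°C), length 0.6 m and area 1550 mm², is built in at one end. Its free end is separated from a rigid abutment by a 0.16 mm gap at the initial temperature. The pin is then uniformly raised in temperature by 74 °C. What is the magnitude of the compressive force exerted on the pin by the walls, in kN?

P ≈ 96.2 kN

If the wall were absent the pin would grow by αΔT L = 10.9×10⁻⁶ × 74 × 600 = 0.484 mm.
After closing the 0.16 mm clearance, 0.484 − 0.16 = 0.324 mm of expansion remains to be suppressed by the wall.
That suppressed elongation corresponds to σ = E·Δ/L = 115×10³ × 0.324/600 = 62.09 MPa.
Force on the wall = σA = 62.09 × 1550 mm² = 96.24 kN.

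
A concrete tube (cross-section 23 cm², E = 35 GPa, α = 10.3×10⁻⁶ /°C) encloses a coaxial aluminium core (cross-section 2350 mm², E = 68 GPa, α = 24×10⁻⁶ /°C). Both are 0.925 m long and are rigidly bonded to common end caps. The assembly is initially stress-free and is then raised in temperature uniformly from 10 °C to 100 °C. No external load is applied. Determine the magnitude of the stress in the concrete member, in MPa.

Both members must finish at the same length. With the larger α, the aluminium tends to over-expand; the plates restrain it, putting the aluminium in compression and the concrete in tension. With no external load the two internal forces are equal and opposite, magnitude P.
Setting the final lengths equal and cancelling L: (α₁ − α₂)ΔT = P/(A₁E₁) + P/(A₂E₂).
|α₁ − α₂|·ΔT = 13.7×10⁻⁶ × 90 = 0.001233.
1/(A₁E₁) + 1/(A₂E₂) = 1/(2300×35×10³) + 1/(2350×68×10³) = 1.868×10⁻⁸ N⁻¹.
P = 0.001233 / 1.868×10⁻⁸ = 66010 N = 66.01 kN.
σ_{concrete} = P/A₁ = 66010/2300 = 28.7 MPa, tensile.

σ ≈ 28.7 MPa (tensile)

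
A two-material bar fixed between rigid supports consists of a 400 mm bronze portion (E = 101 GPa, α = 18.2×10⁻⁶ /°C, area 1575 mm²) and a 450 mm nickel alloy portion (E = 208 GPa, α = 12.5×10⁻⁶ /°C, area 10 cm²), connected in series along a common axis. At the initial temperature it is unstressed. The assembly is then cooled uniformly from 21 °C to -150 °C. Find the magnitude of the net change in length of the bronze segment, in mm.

If the supports were absent, the total length change would be Σ αᵢΔT Lᵢ = 18.2×10⁻⁶×171×400 + 12.5×10⁻⁶×171×450 = 2.207 mm.
The rigid supports impose zero overall length change; the single axial force P common to all segments must satisfy P Σ Lᵢ/(AᵢEᵢ) = δ_free.
Σ Lᵢ/(AᵢEᵢ) = 400/(1575×101×10³) + 450/(1000×208×10³) = 4.678×10⁻⁶ mm/N.
P = 2.207 / 4.678×10⁻⁶ = 471700 N = 471.7 kN, tensile.
For the bronze segment, free thermal change = 18.2×10⁻⁶×171×400 = 1.245 mm and elastic change from P = 471700×400/(1575×101×10³) = 1.186 mm; these oppose, so the net change is 0.0587 mm (segment shortens).

|ΔL| ≈ 0.0587 mm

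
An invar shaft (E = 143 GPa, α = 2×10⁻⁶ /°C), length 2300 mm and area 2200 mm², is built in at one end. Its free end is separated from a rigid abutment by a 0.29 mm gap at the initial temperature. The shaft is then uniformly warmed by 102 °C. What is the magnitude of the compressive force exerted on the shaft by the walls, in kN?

Free thermal elongation = αΔT L = 2×10⁻⁶ × 102 × 2300 = 0.4692 mm.
The gap closes (δ_free > 0.29 mm) and the wall then resists a further 0.4692 − 0.29 = 0.1792 mm of expansion.
Compatibility: PL/(AE) = 0.1792 mm, so σ = P/A = E × (0.1792/2300) = 11.14 MPa.
Force on the wall = σA = 11.14 × 2200 mm² = 24.51 kN.

P ≈ 24.5 kN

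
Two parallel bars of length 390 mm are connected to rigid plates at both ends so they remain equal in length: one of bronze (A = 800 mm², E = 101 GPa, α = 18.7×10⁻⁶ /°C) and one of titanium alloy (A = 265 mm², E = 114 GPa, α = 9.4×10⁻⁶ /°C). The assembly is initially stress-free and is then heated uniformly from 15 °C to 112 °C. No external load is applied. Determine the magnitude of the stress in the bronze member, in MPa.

Equilibrium of a rigid end plate with no external load gives equal and opposite internal forces ±P in the two members. Since α_{bronze} > α_{titanium alloy}, heating drives the bronze into compression and the titanium alloy into tension.
Setting the final lengths equal and cancelling L: (α₁ − α₂)ΔT = P/(A₁E₁) + P/(A₂E₂).
|α₁ − α₂|·ΔT = 9.3×10⁻⁶ × 97 = 0.0009021.
1/(A₁E₁) + 1/(A₂E₂) = 1/(800×101×10³) + 1/(265×114×10³) = 4.548×10⁻⁸ N⁻¹.
So P = 0.0009021 / 4.548×10⁻⁸ = 19.84 kN.
σ_{bronze} = P/A₁ = 19840/800 = 24.8 MPa, compressive.

σ ≈ 24.8 MPa (compressive)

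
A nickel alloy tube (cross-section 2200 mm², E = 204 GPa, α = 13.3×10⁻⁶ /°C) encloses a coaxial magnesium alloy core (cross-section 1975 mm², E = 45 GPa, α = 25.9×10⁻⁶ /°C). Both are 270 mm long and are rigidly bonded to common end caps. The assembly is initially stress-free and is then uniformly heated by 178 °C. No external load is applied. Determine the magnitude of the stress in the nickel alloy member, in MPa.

σ ≈ 75.6 MPa (tensile)

Equilibrium of a rigid end plate with no external load gives equal and opposite internal forces ±P in the two members. Since α_{magnesium alloy} > α_{nickel alloy}, heating drives the magnesium alloy into compression and the nickel alloy into tension.
Setting the final lengths equal and cancelling L: (α₁ − α₂)ΔT = P/(A₁E₁) + P/(A₂E₂).
|α₁ − α₂|·ΔT = 12.6×10⁻⁶ × 178 = 0.002243.
1/(A₁E₁) + 1/(A₂E₂) = 1/(2200×204×10³) + 1/(1975×45×10³) = 1.348×10⁻⁸ N⁻¹.
So P = 0.002243 / 1.348×10⁻⁸ = 166.4 kN.
σ_{nickel alloy} = P/A₁ = 166400/2200 = 75.63 MPa, tensile.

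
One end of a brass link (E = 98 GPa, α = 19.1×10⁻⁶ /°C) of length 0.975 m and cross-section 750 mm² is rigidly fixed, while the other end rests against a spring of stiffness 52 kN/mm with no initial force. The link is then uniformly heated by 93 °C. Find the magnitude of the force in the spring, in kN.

If the spring were absent the link would lengthen by αΔT L = 19.1×10⁻⁶ × 93 × 975 = 1.732 mm.
With a force P in the spring, the elastic change of the link is PL/(AE) and that of the spring is P/k; compatibility requires their sum to equal δ_free.
So P = δ_free / [L/(AE) + 1/k] = 1.732 / [ 975/(750×98×10³) + 1/(52×10³) ].
P = 1.732 / 3.25×10⁻⁵ = 53300 N.

P ≈ 53.3 kN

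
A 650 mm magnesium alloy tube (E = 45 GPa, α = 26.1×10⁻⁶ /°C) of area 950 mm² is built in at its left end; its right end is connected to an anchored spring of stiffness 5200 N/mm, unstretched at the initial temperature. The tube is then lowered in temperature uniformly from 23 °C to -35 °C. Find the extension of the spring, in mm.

δ ≈ 0.912 mm

The unrestrained thermal change is αΔT L = 26.1×10⁻⁶ × 58 × 650 = 0.984 mm.
Let P be the tensile force in the spring. The tube extends elastically by PL/(AE) and the spring stretches by P/k; together these equal δ_free.
P [ L/(AE) + 1/k ] = δ_free → P [ 650/(950×45×10³) + 1/(5200) ] = 0.984.
P = 0.984 / 0.0002075 = 4742 N.
Spring extension = P/k = 4742/(5200) = 0.9119 mm.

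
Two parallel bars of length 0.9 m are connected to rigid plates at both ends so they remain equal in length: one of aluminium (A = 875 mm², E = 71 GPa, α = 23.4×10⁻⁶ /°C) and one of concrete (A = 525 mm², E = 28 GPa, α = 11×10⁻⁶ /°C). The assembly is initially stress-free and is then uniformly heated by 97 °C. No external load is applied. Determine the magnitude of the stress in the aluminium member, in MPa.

Both members must finish at the same length. With the larger α, the aluminium tends to over-expand; the plates restrain it, putting the aluminium in compression and the concrete in tension. With no external load the two internal forces are equal and opposite, magnitude P.
Setting the final lengths equal and cancelling L: (α₁ − α₂)ΔT = P/(A₁E₁) + P/(A₂E₂).
|α₁ − α₂|·ΔT = 12.4×10⁻⁶ × 97 = 0.001203.
1/(A₁E₁) + 1/(A₂E₂) = 1/(875×71×10³) + 1/(525×28×10³) = 8.412×10⁻⁸ N⁻¹.
P = 0.001203 / 8.412×10⁻⁸ = 14300 N = 14.3 kN.
σ_{aluminium} = P/A₁ = 14300/875 = 16.34 MPa, compressive.

σ ≈ 16.3 MPa (compressive)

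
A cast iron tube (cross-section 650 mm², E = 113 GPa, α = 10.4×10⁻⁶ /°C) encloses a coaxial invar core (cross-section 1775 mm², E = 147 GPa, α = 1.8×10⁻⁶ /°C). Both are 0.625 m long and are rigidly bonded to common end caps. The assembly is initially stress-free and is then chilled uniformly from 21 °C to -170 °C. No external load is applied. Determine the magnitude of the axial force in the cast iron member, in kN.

The cast iron has the larger α, so on cooling it would change length more than the invar if both were free. The rigid plates force a common final length, so the cast iron is put into tension and the invar into compression, with equal and opposite forces P (no external load).
Equating the net (thermal + elastic) strains gives |α₁ − α₂|·ΔT = P·[1/(A₁E₁) + 1/(A₂E₂)].
|α₁ − α₂|·ΔT = 8.6×10⁻⁶ × 191 = 0.001643.
1/(A₁E₁) + 1/(A₂E₂) = 1/(650×113×10³) + 1/(1775×147×10³) = 1.745×10⁻⁸ N⁻¹.
P = 0.001643 / 1.745×10⁻⁸ = 94150 N = 94.15 kN.

P ≈ 94.1 kN (tensile in the cast iron)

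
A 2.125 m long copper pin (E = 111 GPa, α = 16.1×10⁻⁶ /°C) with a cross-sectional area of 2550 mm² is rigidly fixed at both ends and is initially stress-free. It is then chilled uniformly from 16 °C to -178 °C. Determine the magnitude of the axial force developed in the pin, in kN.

With zero net strain, σ = E·αΔT = 111 GPa × 16.1×10⁻⁶ × 194 = 346.7 MPa.
Then P = σA = 346.7 × 2550 mm² = 884.1 kN, tensile.

P ≈ 884 kN (tensile)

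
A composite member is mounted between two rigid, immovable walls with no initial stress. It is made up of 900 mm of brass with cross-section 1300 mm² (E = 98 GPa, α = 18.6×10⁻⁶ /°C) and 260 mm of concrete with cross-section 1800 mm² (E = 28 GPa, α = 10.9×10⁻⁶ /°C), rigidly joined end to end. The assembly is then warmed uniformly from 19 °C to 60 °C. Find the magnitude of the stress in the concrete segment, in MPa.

σ ≈ 36.5 MPa (compressive)

If the supports were absent, the total length change would be Σ αᵢΔT Lᵢ = 18.6×10⁻⁶×41×900 + 10.9×10⁻⁶×41×260 = 0.8025 mm.
The rigid supports impose zero overall length change; the single axial force P common to all segments must satisfy P Σ Lᵢ/(AᵢEᵢ) = δ_free.
Σ Lᵢ/(AᵢEᵢ) = 900/(1300×98×10³) + 260/(1800×28×10³) = 1.222×10⁻⁵ mm/N.
P = 0.8025 / 1.222×10⁻⁵ = 65660 N = 65.66 kN, compressive.
σ_{concrete} = P / A = 65660 / 1800 = 36.48 MPa.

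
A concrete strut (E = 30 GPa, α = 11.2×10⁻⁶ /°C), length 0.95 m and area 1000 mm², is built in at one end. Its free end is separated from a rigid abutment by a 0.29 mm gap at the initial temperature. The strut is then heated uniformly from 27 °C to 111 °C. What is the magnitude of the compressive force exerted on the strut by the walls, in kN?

Free thermal elongation = αΔT L = 11.2×10⁻⁶ × 84 × 950 = 0.8938 mm.
The gap closes (δ_free > 0.29 mm) and the wall then resists a further 0.8938 − 0.29 = 0.6038 mm of expansion.
That suppressed elongation corresponds to σ = E·Δ/L = 30×10³ × 0.6038/950 = 19.07 MPa.
Force on the wall = σA = 19.07 × 1000 mm² = 19.07 kN.

P ≈ 19.1 kN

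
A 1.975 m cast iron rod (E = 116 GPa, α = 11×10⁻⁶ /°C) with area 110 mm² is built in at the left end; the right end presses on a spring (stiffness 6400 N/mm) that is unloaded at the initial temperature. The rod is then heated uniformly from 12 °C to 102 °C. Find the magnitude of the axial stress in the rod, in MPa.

σ ≈ 57.1 MPa (compressive)

Free thermal expansion: δ_free = αΔT L = 11×10⁻⁶ × 90 × 1975 = 1.955 mm.
Let P be the compressive force at the spring. The rod shortens elastically by PL/(AE) and the spring compresses by P/k; together these equal δ_free.
P [ L/(AE) + 1/k ] = δ_free → P [ 1975/(110×116×10³) + 1/(6400) ] = 1.955.
P = 1.955 / 0.000311 = 6286 N.
σ = P/A = 6286/110 = 57.15 MPa.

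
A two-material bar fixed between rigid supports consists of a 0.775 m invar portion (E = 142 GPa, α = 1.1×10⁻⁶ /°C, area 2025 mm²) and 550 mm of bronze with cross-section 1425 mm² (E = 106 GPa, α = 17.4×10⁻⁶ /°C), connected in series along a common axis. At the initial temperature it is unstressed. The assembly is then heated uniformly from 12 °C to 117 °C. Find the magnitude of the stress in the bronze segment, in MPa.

σ ≈ 121 MPa (compressive)

Free thermal expansion of the whole bar: Σ αᵢΔT Lᵢ = 1.1×10⁻⁶×105×775 + 17.4×10⁻⁶×105×550 = 1.094 mm.
The rigid supports impose zero overall length change; the single axial force P common to all segments must satisfy P Σ Lᵢ/(AᵢEᵢ) = δ_free.
Σ Lᵢ/(AᵢEᵢ) = 775/(2025×142×10³) + 550/(1425×106×10³) = 6.336×10⁻⁶ mm/N.
Hence P = δ_free / Σ(L/AE) = 1.094/6.336×10⁻⁶ = 172.7 kN (compressive).
σ_{bronze} = P / A = 172700 / 1425 = 121.2 MPa.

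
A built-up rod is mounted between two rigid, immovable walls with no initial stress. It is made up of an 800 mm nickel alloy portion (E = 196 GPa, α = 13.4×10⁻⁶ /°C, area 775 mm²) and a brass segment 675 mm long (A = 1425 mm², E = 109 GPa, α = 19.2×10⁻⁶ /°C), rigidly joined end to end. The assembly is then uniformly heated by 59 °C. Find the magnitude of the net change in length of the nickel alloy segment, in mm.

|ΔL| ≈ 0.133 mm

If the supports were absent, the total length change would be Σ αᵢΔT Lᵢ = 13.4×10⁻⁶×59×800 + 19.2×10⁻⁶×59×675 = 1.397 mm.
The rigid supports impose zero overall length change; the single axial force P common to all segments must satisfy P Σ Lᵢ/(AᵢEᵢ) = δ_free.
Σ Lᵢ/(AᵢEᵢ) = 800/(775×196×10³) + 675/(1425×109×10³) = 9.612×10⁻⁶ mm/N.
So P = 1.397 / 9.612×10⁻⁶ = 145.3 kN, compressive.
For the nickel alloy segment, free thermal change = 13.4×10⁻⁶×59×800 = 0.6325 mm and elastic change from P = 145300×800/(775×196×10³) = 0.7655 mm; these oppose, so the net change is 0.133 mm (segment shortens).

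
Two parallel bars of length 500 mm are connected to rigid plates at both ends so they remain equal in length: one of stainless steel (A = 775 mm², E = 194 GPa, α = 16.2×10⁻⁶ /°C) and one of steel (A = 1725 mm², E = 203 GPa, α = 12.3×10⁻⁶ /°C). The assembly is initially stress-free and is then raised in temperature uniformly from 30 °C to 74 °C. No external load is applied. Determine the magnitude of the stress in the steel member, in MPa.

Both members must finish at the same length. With the larger α, the stainless steel tends to over-expand; the plates restrain it, putting the stainless steel in compression and the steel in tension. With no external load the two internal forces are equal and opposite, magnitude P.
Equating the net (thermal + elastic) strains gives |α₁ − α₂|·ΔT = P·[1/(A₁E₁) + 1/(A₂E₂)].
|α₁ − α₂|·ΔT = 3.9×10⁻⁶ × 44 = 0.0001716.
1/(A₁E₁) + 1/(A₂E₂) = 1/(775×194×10³) + 1/(1725×203×10³) = 9.507×10⁻⁹ N⁻¹.
P = 0.0001716 / 9.507×10⁻⁹ = 18050 N = 18.05 kN.
σ_{steel} = P/A₂ = 18050/1725 = 10.46 MPa, tensile.

σ ≈ 10.5 MPa (tensile)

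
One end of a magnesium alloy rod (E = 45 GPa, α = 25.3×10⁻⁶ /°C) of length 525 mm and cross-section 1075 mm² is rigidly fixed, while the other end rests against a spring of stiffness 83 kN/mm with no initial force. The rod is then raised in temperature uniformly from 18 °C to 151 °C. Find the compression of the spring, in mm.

If the spring were absent the rod would lengthen by αΔT L = 25.3×10⁻⁶ × 133 × 525 = 1.767 mm.
Let P be the compressive force at the spring. The rod shortens elastically by PL/(AE) and the spring compresses by P/k; together these equal δ_free.
So P = δ_free / [L/(AE) + 1/k] = 1.767 / [ 525/(1075×45×10³) + 1/(83×10³) ].
P = 1.767 / 2.29×10⁻⁵ = 77140 N.
Spring compression = P/k = 77140/(83×10³) = 0.9294 mm.

δ ≈ 0.929 mm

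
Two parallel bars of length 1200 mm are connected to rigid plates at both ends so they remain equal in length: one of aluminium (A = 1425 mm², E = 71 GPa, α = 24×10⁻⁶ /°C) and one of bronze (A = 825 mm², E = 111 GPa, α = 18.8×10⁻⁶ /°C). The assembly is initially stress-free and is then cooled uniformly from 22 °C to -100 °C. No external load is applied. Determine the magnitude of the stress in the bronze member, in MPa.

Equilibrium of a rigid end plate with no external load gives equal and opposite internal forces ±P in the two members. Since α_{aluminium} > α_{bronze}, cooling drives the aluminium into tension and the bronze into compression.
Setting the final lengths equal and cancelling L: (α₁ − α₂)ΔT = P/(A₁E₁) + P/(A₂E₂).
|α₁ − α₂|·ΔT = 5.2×10⁻⁶ × 122 = 0.0006344.
1/(A₁E₁) + 1/(A₂E₂) = 1/(1425×71×10³) + 1/(825×111×10³) = 2.08×10⁻⁸ N⁻¹.
So P = 0.0006344 / 2.08×10⁻⁸ = 30.49 kN.
σ_{bronze} = P/A₂ = 30490/825 = 36.96 MPa, compressive.

σ ≈ 37 MPa (compressive)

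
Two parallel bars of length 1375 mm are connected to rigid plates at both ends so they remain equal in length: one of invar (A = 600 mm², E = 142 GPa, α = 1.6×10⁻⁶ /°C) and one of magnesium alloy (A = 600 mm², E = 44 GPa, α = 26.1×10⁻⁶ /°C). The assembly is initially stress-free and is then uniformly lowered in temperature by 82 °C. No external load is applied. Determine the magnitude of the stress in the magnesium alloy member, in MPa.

The magnesium alloy has the larger α, so on cooling it would change length more than the invar if both were free. The rigid plates force a common final length, so the magnesium alloy is put into tension and the invar into compression, with equal and opposite forces P (no external load).
Compatibility of the two members (thermal + elastic change equal): (α₁ − α₂)ΔT = P·[1/(A₁E₁) + 1/(A₂E₂)].
|α₁ − α₂|·ΔT = 24.5×10⁻⁶ × 82 = 0.002009.
1/(A₁E₁) + 1/(A₂E₂) = 1/(600×142×10³) + 1/(600×44×10³) = 4.962×10⁻⁸ N⁻¹.
So P = 0.002009 / 4.962×10⁻⁸ = 40.49 kN.
σ_{magnesium alloy} = P/A₂ = 40490/600 = 67.49 MPa, tensile.

σ ≈ 67.5 MPa (tensile)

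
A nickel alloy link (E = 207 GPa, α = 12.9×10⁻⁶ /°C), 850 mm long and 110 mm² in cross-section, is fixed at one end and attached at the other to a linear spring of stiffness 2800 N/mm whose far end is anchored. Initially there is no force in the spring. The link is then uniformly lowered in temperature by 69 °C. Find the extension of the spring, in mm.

δ ≈ 0.685 mm

If the spring were absent the link would shorten by αΔT L = 12.9×10⁻⁶ × 69 × 850 = 0.7566 mm.
With a force P in the spring, the elastic change of the link is PL/(AE) and that of the spring is P/k; compatibility requires their sum to equal δ_free.
So P = δ_free / [L/(AE) + 1/k] = 0.7566 / [ 850/(110×207×10³) + 1/(2800) ].
P = 0.7566 / 0.0003945 = 1918 N.
Spring extension = P/k = 1918/(2800) = 0.685 mm.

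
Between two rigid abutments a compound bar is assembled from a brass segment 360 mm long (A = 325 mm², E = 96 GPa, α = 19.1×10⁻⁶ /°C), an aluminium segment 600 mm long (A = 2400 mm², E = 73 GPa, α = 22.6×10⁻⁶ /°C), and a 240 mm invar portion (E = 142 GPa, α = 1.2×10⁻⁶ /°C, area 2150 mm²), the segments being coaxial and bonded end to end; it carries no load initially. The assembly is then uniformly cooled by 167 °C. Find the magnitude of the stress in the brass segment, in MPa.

Free thermal contraction of the whole bar: Σ αᵢΔT Lᵢ = 19.1×10⁻⁶×167×360 + 22.6×10⁻⁶×167×600 + 1.2×10⁻⁶×167×240 = 3.461 mm.
The rigid supports impose zero overall length change; the single axial force P common to all segments must satisfy P Σ Lᵢ/(AᵢEᵢ) = δ_free.
The series flexibility is Σ Lᵢ/(AᵢEᵢ) = 360/(325×96×10³) + 600/(2400×73×10³) + 240/(2150×142×10³) = 1.575×10⁻⁵ mm/N.
Hence P = δ_free / Σ(L/AE) = 3.461/1.575×10⁻⁵ = 219.8 kN (tensile).
σ_{brass} = P / A = 219800 / 325 = 676.2 MPa.

σ ≈ 676 MPa (tensile)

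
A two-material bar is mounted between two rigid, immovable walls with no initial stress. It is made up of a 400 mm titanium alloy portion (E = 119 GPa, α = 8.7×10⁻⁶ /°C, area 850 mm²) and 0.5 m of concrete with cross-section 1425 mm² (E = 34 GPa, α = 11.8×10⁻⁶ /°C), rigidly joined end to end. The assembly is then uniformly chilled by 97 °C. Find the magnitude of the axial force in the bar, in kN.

P ≈ 63.7 kN (tensile)

If the supports were absent, the total length change would be Σ αᵢΔT Lᵢ = 8.7×10⁻⁶×97×400 + 11.8×10⁻⁶×97×500 = 0.9099 mm.
The rigid supports impose zero overall length change; the single axial force P common to all segments must satisfy P Σ Lᵢ/(AᵢEᵢ) = δ_free.
The series flexibility is Σ Lᵢ/(AᵢEᵢ) = 400/(850×119×10³) + 500/(1425×34×10³) = 1.427×10⁻⁵ mm/N.
Hence P = δ_free / Σ(L/AE) = 0.9099/1.427×10⁻⁵ = 63.74 kN (tensile).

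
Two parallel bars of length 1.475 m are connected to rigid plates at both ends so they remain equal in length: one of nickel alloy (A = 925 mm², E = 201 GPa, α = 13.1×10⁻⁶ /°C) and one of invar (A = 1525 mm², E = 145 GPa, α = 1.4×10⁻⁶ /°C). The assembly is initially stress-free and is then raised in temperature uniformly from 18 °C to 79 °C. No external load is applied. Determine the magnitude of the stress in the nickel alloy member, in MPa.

σ ≈ 77.9 MPa (compressive)

Equilibrium of a rigid end plate with no external load gives equal and opposite internal forces ±P in the two members. Since α_{nickel alloy} > α_{invar}, heating drives the nickel alloy into compression and the invar into tension.
Equating the net (thermal + elastic) strains gives |α₁ − α₂|·ΔT = P·[1/(A₁E₁) + 1/(A₂E₂)].
|α₁ − α₂|·ΔT = 11.7×10⁻⁶ × 61 = 0.0007137.
1/(A₁E₁) + 1/(A₂E₂) = 1/(925×201×10³) + 1/(1525×145×10³) = 9.901×10⁻⁹ N⁻¹.
So P = 0.0007137 / 9.901×10⁻⁹ = 72.08 kN.
σ_{nickel alloy} = P/A₁ = 72080/925 = 77.93 MPa, compressive.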